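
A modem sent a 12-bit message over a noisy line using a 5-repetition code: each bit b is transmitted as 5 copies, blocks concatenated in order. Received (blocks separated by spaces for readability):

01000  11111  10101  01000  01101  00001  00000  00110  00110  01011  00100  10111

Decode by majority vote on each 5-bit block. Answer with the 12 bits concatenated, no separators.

011010000101

Block 1 (01000): 1 one → 0
Block 2 (11111): 5 ones → 1
Block 3 (10101): 3 ones → 1
Block 4 (01000): 1 one → 0
Block 5 (01101): 3 ones → 1
Block 6 (00001): 1 one → 0
Block 7 (00000): 0 ones → 0
Block 8 (00110): 2 ones → 0
Block 9 (00110): 2 ones → 0
Block 10 (01011): 3 ones → 1
Block 11 (00100): 1 one → 0
Block 12 (10111): 4 ones → 1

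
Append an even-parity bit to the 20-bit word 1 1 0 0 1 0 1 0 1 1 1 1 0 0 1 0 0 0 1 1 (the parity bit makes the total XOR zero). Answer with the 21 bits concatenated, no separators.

110010101111001000111

XOR of the 20 data bits: 1⊕1⊕0⊕0⊕1⊕0⊕1⊕0⊕1⊕1⊕1⊕1⊕0⊕0⊕1⊕0⊕0⊕0⊕1⊕1 = 1
Parity bit = 1 (so all 21 bits XOR to 0).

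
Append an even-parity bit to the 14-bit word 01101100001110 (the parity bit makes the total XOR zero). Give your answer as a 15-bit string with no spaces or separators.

XOR of the 14 data bits: 0⊕1⊕1⊕0⊕1⊕1⊕0⊕0⊕0⊕0⊕1⊕1⊕1⊕0 = 1
Parity bit = 1 (so all 15 bits XOR to 0).

011011000011101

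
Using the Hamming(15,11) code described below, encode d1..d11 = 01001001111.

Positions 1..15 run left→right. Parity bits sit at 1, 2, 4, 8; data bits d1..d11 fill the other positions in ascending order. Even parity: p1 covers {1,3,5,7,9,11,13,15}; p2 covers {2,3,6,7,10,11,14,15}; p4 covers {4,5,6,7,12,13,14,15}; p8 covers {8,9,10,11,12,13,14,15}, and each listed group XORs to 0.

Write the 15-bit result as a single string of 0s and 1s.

000110011001111

Place data at non-parity positions: p1 p2 0 p4 1 0 0 p8 1 0 0 1 1 1 1
p1 (pos 1,3,5,7,9,11,13,15): XOR of data positions = 0⊕1⊕0⊕1⊕0⊕1⊕1 = 0
p2 (pos 2,3,6,7,10,11,14,15): XOR of data positions = 0⊕0⊕0⊕0⊕0⊕1⊕1 = 0
p4 (pos 4,5,6,7,12,13,14,15): XOR of data positions = 1⊕0⊕0⊕1⊕1⊕1⊕1 = 1
p8 (pos 8,9,10,11,12,13,14,15): XOR of data positions = 1⊕0⊕0⊕1⊕1⊕1⊕1 = 1
Codeword: 000110011001111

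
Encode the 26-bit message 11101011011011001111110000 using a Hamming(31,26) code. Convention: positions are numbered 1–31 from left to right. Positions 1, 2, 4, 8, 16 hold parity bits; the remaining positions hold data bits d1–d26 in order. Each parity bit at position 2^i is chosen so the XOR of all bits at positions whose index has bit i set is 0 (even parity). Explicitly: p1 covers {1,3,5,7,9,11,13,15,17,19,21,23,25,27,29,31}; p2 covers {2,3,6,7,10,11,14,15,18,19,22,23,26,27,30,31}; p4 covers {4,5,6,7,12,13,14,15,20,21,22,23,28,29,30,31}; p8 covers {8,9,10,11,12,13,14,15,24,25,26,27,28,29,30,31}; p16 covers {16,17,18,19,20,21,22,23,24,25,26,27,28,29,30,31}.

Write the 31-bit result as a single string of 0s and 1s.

Place data at non-parity positions: p1 p2 1 p4 1 1 0 p8 1 0 1 1 0 1 1 p16 0 1 1 0 0 1 1 1 1 1 1 0 0 0 0
p1 (pos 1,3,5,7,9,11,13,15,17,19,21,23,25,27,29,31): XOR of data positions = 1⊕1⊕0⊕1⊕1⊕0⊕1⊕0⊕1⊕0⊕1⊕1⊕1⊕0⊕0 = 1
p2 (pos 2,3,6,7,10,11,14,15,18,19,22,23,26,27,30,31): XOR of data positions = 1⊕1⊕0⊕0⊕1⊕1⊕1⊕1⊕1⊕1⊕1⊕1⊕1⊕0⊕0 = 1
p4 (pos 4,5,6,7,12,13,14,15,20,21,22,23,28,29,30,31): XOR of data positions = 1⊕1⊕0⊕1⊕0⊕1⊕1⊕0⊕0⊕1⊕1⊕0⊕0⊕0⊕0 = 1
p8 (pos 8,9,10,11,12,13,14,15,24,25,26,27,28,29,30,31): XOR of data positions = 1⊕0⊕1⊕1⊕0⊕1⊕1⊕1⊕1⊕1⊕1⊕0⊕0⊕0⊕0 = 1
p16 (pos 16,17,18,19,20,21,22,23,24,25,26,27,28,29,30,31): XOR of data positions = 0⊕1⊕1⊕0⊕0⊕1⊕1⊕1⊕1⊕1⊕1⊕0⊕0⊕0⊕0 = 0
Codeword: 1111110110110110011001111110000

1111110110110110011001111110000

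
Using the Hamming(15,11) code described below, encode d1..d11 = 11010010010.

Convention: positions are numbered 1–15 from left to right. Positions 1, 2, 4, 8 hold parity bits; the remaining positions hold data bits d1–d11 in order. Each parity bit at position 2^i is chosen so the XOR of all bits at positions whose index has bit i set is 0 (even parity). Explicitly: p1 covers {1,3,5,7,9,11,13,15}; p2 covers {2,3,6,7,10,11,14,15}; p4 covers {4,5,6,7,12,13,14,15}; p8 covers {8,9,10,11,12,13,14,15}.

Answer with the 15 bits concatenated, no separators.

001110100010010

Place data at non-parity positions: p1 p2 1 p4 1 0 1 p8 0 0 1 0 0 1 0
p1 (pos 1,3,5,7,9,11,13,15): XOR of data positions = 1⊕1⊕1⊕0⊕1⊕0⊕0 = 0
p2 (pos 2,3,6,7,10,11,14,15): XOR of data positions = 1⊕0⊕1⊕0⊕1⊕1⊕0 = 0
p4 (pos 4,5,6,7,12,13,14,15): XOR of data positions = 1⊕0⊕1⊕0⊕0⊕1⊕0 = 1
p8 (pos 8,9,10,11,12,13,14,15): XOR of data positions = 0⊕0⊕1⊕0⊕0⊕1⊕0 = 0
Codeword: 001110100010010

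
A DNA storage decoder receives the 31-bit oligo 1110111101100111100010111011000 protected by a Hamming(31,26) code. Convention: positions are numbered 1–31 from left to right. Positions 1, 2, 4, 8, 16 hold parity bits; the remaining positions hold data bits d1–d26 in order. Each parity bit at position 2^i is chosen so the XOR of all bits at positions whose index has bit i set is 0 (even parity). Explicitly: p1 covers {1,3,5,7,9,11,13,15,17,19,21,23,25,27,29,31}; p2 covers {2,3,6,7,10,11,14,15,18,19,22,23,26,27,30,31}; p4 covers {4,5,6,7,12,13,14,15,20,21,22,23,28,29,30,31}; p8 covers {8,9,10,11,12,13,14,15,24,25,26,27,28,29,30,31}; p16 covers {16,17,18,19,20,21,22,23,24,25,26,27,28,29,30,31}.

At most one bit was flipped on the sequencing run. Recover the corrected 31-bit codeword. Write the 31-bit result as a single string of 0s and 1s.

1110111111100111100010111011000

s1 (pos 1,3,5,7,9,11,13,15,17,19,21,23,25,27,29,31): 1⊕1⊕1⊕1⊕0⊕1⊕0⊕1⊕1⊕0⊕1⊕1⊕1⊕1⊕0⊕0 = 1
s2 (pos 2,3,6,7,10,11,14,15,18,19,22,23,26,27,30,31): 1⊕1⊕1⊕1⊕1⊕1⊕1⊕1⊕0⊕0⊕0⊕1⊕0⊕1⊕0⊕0 = 0
s4 (pos 4,5,6,7,12,13,14,15,20,21,22,23,28,29,30,31): 0⊕1⊕1⊕1⊕0⊕0⊕1⊕1⊕0⊕1⊕0⊕1⊕1⊕0⊕0⊕0 = 0
s8 (pos 8,9,10,11,12,13,14,15,24,25,26,27,28,29,30,31): 1⊕0⊕1⊕1⊕0⊕0⊕1⊕1⊕1⊕1⊕0⊕1⊕1⊕0⊕0⊕0 = 1
s16 (pos 16,17,18,19,20,21,22,23,24,25,26,27,28,29,30,31): 1⊕1⊕0⊕0⊕0⊕1⊕0⊕1⊕1⊕1⊕0⊕1⊕1⊕0⊕0⊕0 = 0
Syndrome s16…s1 = 01001 → error at position 9.
Flip position 9: 1110111101100111100010111011000 → 1110111111100111100010111011000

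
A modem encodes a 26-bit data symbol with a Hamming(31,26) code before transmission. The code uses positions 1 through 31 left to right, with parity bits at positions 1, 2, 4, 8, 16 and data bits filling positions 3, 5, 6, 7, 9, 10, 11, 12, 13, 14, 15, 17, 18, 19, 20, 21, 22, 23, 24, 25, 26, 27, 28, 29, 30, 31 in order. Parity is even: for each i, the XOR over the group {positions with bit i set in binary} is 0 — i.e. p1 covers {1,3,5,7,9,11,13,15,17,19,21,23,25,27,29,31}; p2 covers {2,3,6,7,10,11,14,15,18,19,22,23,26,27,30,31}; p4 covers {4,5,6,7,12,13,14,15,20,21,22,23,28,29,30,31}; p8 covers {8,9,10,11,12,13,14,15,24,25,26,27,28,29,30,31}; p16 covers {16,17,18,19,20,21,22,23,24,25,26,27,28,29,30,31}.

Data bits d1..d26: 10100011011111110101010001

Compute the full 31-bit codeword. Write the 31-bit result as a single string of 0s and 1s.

Place data at non-parity positions: p1 p2 1 p4 0 1 0 p8 0 0 1 1 0 1 1 p16 1 1 1 1 1 0 1 0 1 0 1 0 0 0 1
p1 (pos 1,3,5,7,9,11,13,15,17,19,21,23,25,27,29,31): XOR of data positions = 1⊕0⊕0⊕0⊕1⊕0⊕1⊕1⊕1⊕1⊕1⊕1⊕1⊕0⊕1 = 0
p2 (pos 2,3,6,7,10,11,14,15,18,19,22,23,26,27,30,31): XOR of data positions = 1⊕1⊕0⊕0⊕1⊕1⊕1⊕1⊕1⊕0⊕1⊕0⊕1⊕0⊕1 = 0
p4 (pos 4,5,6,7,12,13,14,15,20,21,22,23,28,29,30,31): XOR of data positions = 0⊕1⊕0⊕1⊕0⊕1⊕1⊕1⊕1⊕0⊕1⊕0⊕0⊕0⊕1 = 0
p8 (pos 8,9,10,11,12,13,14,15,24,25,26,27,28,29,30,31): XOR of data positions = 0⊕0⊕1⊕1⊕0⊕1⊕1⊕0⊕1⊕0⊕1⊕0⊕0⊕0⊕1 = 1
p16 (pos 16,17,18,19,20,21,22,23,24,25,26,27,28,29,30,31): XOR of data positions = 1⊕1⊕1⊕1⊕1⊕0⊕1⊕0⊕1⊕0⊕1⊕0⊕0⊕0⊕1 = 1
Codeword: 0010010100110111111110101010001

0010010100110111111110101010001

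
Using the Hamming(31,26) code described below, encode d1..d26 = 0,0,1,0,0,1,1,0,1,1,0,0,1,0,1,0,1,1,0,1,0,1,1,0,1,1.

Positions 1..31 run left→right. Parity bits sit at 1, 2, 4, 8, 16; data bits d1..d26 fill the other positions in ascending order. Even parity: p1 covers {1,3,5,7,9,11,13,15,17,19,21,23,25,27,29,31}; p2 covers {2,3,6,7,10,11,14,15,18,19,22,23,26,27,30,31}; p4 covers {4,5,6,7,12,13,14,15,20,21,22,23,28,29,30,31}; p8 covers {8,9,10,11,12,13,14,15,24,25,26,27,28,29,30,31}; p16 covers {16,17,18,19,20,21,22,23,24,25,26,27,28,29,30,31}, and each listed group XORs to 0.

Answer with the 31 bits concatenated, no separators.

Place data at non-parity positions: p1 p2 0 p4 0 1 0 p8 0 1 1 0 1 1 0 p16 0 1 0 1 0 1 1 0 1 0 1 1 0 1 1
p1 (pos 1,3,5,7,9,11,13,15,17,19,21,23,25,27,29,31): XOR of data positions = 0⊕0⊕0⊕0⊕1⊕1⊕0⊕0⊕0⊕0⊕1⊕1⊕1⊕0⊕1 = 0
p2 (pos 2,3,6,7,10,11,14,15,18,19,22,23,26,27,30,31): XOR of data positions = 0⊕1⊕0⊕1⊕1⊕1⊕0⊕1⊕0⊕1⊕1⊕0⊕1⊕1⊕1 = 0
p4 (pos 4,5,6,7,12,13,14,15,20,21,22,23,28,29,30,31): XOR of data positions = 0⊕1⊕0⊕0⊕1⊕1⊕0⊕1⊕0⊕1⊕1⊕1⊕0⊕1⊕1 = 1
p8 (pos 8,9,10,11,12,13,14,15,24,25,26,27,28,29,30,31): XOR of data positions = 0⊕1⊕1⊕0⊕1⊕1⊕0⊕0⊕1⊕0⊕1⊕1⊕0⊕1⊕1 = 1
p16 (pos 16,17,18,19,20,21,22,23,24,25,26,27,28,29,30,31): XOR of data positions = 0⊕1⊕0⊕1⊕0⊕1⊕1⊕0⊕1⊕0⊕1⊕1⊕0⊕1⊕1 = 1
Codeword: 0001010101101101010101101011011

0001010101101101010101101011011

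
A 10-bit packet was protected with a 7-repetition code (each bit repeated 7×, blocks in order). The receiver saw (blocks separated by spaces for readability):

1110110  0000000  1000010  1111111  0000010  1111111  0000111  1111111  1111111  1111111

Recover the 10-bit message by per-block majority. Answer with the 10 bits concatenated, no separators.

Block 1 (1110110): 5 ones → 1
Block 2 (0000000): 0 ones → 0
Block 3 (1000010): 2 ones → 0
Block 4 (1111111): 7 ones → 1
Block 5 (0000010): 1 one → 0
Block 6 (1111111): 7 ones → 1
Block 7 (0000111): 3 ones → 0
Block 8 (1111111): 7 ones → 1
Block 9 (1111111): 7 ones → 1
Block 10 (1111111): 7 ones → 1

1001010111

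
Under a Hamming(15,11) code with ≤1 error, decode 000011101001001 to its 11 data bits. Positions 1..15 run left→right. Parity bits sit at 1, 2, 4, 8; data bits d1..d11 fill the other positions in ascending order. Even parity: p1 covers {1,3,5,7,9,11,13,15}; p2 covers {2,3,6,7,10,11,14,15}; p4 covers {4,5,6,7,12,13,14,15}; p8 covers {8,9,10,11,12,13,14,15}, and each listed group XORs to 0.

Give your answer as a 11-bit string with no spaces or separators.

01111001011

s1 (pos 1,3,5,7,9,11,13,15): 0⊕0⊕1⊕1⊕1⊕0⊕0⊕1 = 0
s2 (pos 2,3,6,7,10,11,14,15): 0⊕0⊕1⊕1⊕0⊕0⊕0⊕1 = 1
s4 (pos 4,5,6,7,12,13,14,15): 0⊕1⊕1⊕1⊕1⊕0⊕0⊕1 = 1
s8 (pos 8,9,10,11,12,13,14,15): 0⊕1⊕0⊕0⊕1⊕0⊕0⊕1 = 1
Syndrome s8…s1 = 1110 → error at position 14.
Flip position 14: 000011101001001 → 000011101001011
Read data bits from positions 3,5,6,7,9,10,11,12,13,14,15: 01111001011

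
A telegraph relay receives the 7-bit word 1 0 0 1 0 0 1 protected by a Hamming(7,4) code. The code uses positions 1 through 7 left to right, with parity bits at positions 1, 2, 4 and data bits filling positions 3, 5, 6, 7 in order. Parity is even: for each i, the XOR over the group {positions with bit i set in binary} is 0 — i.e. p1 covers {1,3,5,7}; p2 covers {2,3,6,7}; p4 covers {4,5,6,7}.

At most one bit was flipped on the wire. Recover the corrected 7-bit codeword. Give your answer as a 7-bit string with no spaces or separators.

1101001

s1 (pos 1,3,5,7): 1⊕0⊕0⊕1 = 0
s2 (pos 2,3,6,7): 0⊕0⊕0⊕1 = 1
s4 (pos 4,5,6,7): 1⊕0⊕0⊕1 = 0
Syndrome s4…s1 = 010 → error at position 2.
Flip position 2: 1001001 → 1101001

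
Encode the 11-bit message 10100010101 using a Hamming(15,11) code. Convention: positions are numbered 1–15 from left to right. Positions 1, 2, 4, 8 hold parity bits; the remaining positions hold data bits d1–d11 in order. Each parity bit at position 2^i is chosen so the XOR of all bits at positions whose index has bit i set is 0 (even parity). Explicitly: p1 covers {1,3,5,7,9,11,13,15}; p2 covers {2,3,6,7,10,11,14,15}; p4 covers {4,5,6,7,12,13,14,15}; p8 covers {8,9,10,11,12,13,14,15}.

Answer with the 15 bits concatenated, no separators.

001101010010101

Place data at non-parity positions: p1 p2 1 p4 0 1 0 p8 0 0 1 0 1 0 1
p1 (pos 1,3,5,7,9,11,13,15): XOR of data positions = 1⊕0⊕0⊕0⊕1⊕1⊕1 = 0
p2 (pos 2,3,6,7,10,11,14,15): XOR of data positions = 1⊕1⊕0⊕0⊕1⊕0⊕1 = 0
p4 (pos 4,5,6,7,12,13,14,15): XOR of data positions = 0⊕1⊕0⊕0⊕1⊕0⊕1 = 1
p8 (pos 8,9,10,11,12,13,14,15): XOR of data positions = 0⊕0⊕1⊕0⊕1⊕0⊕1 = 1
Codeword: 001101010010101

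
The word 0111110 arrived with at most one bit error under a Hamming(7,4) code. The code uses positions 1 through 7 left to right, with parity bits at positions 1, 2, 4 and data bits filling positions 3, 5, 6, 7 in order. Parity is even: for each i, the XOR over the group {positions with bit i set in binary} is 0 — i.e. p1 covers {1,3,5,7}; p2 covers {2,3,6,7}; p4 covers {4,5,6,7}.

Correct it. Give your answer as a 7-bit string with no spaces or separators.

s1 (pos 1,3,5,7): 0⊕1⊕1⊕0 = 0
s2 (pos 2,3,6,7): 1⊕1⊕1⊕0 = 1
s4 (pos 4,5,6,7): 1⊕1⊕1⊕0 = 1
Syndrome s4…s1 = 110 → error at position 6.
Flip position 6: 0111110 → 0111100

0111100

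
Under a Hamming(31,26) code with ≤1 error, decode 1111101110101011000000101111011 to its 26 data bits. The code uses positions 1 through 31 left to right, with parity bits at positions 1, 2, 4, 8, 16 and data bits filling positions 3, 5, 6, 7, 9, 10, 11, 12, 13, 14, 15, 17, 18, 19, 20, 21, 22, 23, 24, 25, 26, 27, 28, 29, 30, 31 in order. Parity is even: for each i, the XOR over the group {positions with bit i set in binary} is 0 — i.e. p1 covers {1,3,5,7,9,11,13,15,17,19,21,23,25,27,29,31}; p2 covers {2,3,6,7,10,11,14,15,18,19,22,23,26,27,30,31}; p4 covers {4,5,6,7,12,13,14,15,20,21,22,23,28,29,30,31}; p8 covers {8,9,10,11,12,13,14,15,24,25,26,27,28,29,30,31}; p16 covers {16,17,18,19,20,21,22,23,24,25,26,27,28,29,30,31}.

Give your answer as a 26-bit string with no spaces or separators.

11011011101000000101111011

s1 (pos 1,3,5,7,9,11,13,15,17,19,21,23,25,27,29,31): 1⊕1⊕1⊕1⊕1⊕1⊕1⊕1⊕0⊕0⊕0⊕1⊕1⊕1⊕0⊕1 = 0
s2 (pos 2,3,6,7,10,11,14,15,18,19,22,23,26,27,30,31): 1⊕1⊕0⊕1⊕0⊕1⊕0⊕1⊕0⊕0⊕0⊕1⊕1⊕1⊕1⊕1 = 0
s4 (pos 4,5,6,7,12,13,14,15,20,21,22,23,28,29,30,31): 1⊕1⊕0⊕1⊕0⊕1⊕0⊕1⊕0⊕0⊕0⊕1⊕1⊕0⊕1⊕1 = 1
s8 (pos 8,9,10,11,12,13,14,15,24,25,26,27,28,29,30,31): 1⊕1⊕0⊕1⊕0⊕1⊕0⊕1⊕0⊕1⊕1⊕1⊕1⊕0⊕1⊕1 = 1
s16 (pos 16,17,18,19,20,21,22,23,24,25,26,27,28,29,30,31): 1⊕0⊕0⊕0⊕0⊕0⊕0⊕1⊕0⊕1⊕1⊕1⊕1⊕0⊕1⊕1 = 0
Syndrome s16…s1 = 01100 → error at position 12.
Flip position 12: 1111101110101011000000101111011 → 1111101110111011000000101111011
Read data bits from positions 3,5,6,7,9,10,11,12,13,14,15,17,18,19,20,21,22,23,24,25,26,27,28,29,30,31: 11011011101000000101111011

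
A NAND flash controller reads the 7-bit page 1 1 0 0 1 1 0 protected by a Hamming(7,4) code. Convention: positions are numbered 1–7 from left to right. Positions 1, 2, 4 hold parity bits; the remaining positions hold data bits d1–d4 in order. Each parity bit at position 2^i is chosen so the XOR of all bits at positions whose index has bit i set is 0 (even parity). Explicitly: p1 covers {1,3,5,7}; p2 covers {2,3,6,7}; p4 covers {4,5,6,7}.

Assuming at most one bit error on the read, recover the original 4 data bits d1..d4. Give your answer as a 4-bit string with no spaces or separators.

s1 (pos 1,3,5,7): 1⊕0⊕1⊕0 = 0
s2 (pos 2,3,6,7): 1⊕0⊕1⊕0 = 0
s4 (pos 4,5,6,7): 0⊕1⊕1⊕0 = 0
Syndrome s4…s1 = 000 → no error.
Read data bits from positions 3,5,6,7: 0110

0110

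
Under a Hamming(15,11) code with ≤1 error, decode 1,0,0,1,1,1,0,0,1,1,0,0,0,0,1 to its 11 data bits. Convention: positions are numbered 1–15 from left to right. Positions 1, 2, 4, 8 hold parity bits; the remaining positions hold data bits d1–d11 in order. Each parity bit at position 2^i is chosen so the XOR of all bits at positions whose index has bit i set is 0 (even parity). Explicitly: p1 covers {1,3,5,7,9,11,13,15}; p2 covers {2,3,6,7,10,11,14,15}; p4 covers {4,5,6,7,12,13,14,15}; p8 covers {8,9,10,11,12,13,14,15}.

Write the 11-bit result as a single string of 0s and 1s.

01101000001

s1 (pos 1,3,5,7,9,11,13,15): 1⊕0⊕1⊕0⊕1⊕0⊕0⊕1 = 0
s2 (pos 2,3,6,7,10,11,14,15): 0⊕0⊕1⊕0⊕1⊕0⊕0⊕1 = 1
s4 (pos 4,5,6,7,12,13,14,15): 1⊕1⊕1⊕0⊕0⊕0⊕0⊕1 = 0
s8 (pos 8,9,10,11,12,13,14,15): 0⊕1⊕1⊕0⊕0⊕0⊕0⊕1 = 1
Syndrome s8…s1 = 1010 → error at position 10.
Flip position 10: 100111001100001 → 100111001000001
Read data bits from positions 3,5,6,7,9,10,11,12,13,14,15: 01101000001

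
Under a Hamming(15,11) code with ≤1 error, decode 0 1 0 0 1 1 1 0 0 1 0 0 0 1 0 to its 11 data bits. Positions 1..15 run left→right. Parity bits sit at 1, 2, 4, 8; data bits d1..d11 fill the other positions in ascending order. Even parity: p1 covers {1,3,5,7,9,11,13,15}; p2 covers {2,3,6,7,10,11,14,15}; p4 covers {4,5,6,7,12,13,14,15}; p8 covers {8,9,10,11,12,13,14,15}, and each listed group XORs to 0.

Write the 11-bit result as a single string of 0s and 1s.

01110100010

s1 (pos 1,3,5,7,9,11,13,15): 0⊕0⊕1⊕1⊕0⊕0⊕0⊕0 = 0
s2 (pos 2,3,6,7,10,11,14,15): 1⊕0⊕1⊕1⊕1⊕0⊕1⊕0 = 1
s4 (pos 4,5,6,7,12,13,14,15): 0⊕1⊕1⊕1⊕0⊕0⊕1⊕0 = 0
s8 (pos 8,9,10,11,12,13,14,15): 0⊕0⊕1⊕0⊕0⊕0⊕1⊕0 = 0
Syndrome s8…s1 = 0010 → error at position 2.
Flip position 2: 010011100100010 → 000011100100010
Read data bits from positions 3,5,6,7,9,10,11,12,13,14,15: 01110100010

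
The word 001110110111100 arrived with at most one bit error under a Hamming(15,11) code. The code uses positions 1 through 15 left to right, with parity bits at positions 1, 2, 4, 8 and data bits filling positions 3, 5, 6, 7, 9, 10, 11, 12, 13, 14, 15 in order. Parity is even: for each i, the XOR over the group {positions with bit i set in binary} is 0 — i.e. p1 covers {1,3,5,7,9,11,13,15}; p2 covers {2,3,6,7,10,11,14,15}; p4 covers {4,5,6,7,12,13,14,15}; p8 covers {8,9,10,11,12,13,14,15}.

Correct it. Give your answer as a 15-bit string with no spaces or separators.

001110110111000

s1 (pos 1,3,5,7,9,11,13,15): 0⊕1⊕1⊕1⊕0⊕1⊕1⊕0 = 1
s2 (pos 2,3,6,7,10,11,14,15): 0⊕1⊕0⊕1⊕1⊕1⊕0⊕0 = 0
s4 (pos 4,5,6,7,12,13,14,15): 1⊕1⊕0⊕1⊕1⊕1⊕0⊕0 = 1
s8 (pos 8,9,10,11,12,13,14,15): 1⊕0⊕1⊕1⊕1⊕1⊕0⊕0 = 1
Syndrome s8…s1 = 1101 → error at position 13.
Flip position 13: 001110110111100 → 001110110111000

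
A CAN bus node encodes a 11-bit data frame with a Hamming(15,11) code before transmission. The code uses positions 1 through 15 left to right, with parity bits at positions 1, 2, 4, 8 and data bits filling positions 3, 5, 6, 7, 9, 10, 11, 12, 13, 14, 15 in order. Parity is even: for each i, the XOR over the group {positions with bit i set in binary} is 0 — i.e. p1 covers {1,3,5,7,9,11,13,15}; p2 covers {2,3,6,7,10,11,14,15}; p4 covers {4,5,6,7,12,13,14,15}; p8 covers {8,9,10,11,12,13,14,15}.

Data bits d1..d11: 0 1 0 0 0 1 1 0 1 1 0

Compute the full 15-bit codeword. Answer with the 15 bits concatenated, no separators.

110110000110110

Place data at non-parity positions: p1 p2 0 p4 1 0 0 p8 0 1 1 0 1 1 0
p1 (pos 1,3,5,7,9,11,13,15): XOR of data positions = 0⊕1⊕0⊕0⊕1⊕1⊕0 = 1
p2 (pos 2,3,6,7,10,11,14,15): XOR of data positions = 0⊕0⊕0⊕1⊕1⊕1⊕0 = 1
p4 (pos 4,5,6,7,12,13,14,15): XOR of data positions = 1⊕0⊕0⊕0⊕1⊕1⊕0 = 1
p8 (pos 8,9,10,11,12,13,14,15): XOR of data positions = 0⊕1⊕1⊕0⊕1⊕1⊕0 = 0
Codeword: 110110000110110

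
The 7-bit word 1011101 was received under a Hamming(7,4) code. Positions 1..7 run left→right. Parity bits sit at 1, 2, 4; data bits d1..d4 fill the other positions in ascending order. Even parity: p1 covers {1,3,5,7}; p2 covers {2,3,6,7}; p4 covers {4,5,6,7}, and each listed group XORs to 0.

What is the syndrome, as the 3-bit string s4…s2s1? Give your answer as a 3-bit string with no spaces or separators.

100

s1 (pos 1,3,5,7): 1⊕1⊕1⊕1 = 0
s2 (pos 2,3,6,7): 0⊕1⊕0⊕1 = 0
s4 (pos 4,5,6,7): 1⊕1⊕0⊕1 = 1
Syndrome s4…s1 = 100 → error at position 4.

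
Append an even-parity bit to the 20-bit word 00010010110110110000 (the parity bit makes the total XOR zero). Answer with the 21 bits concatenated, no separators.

000100101101101100000

XOR of the 20 data bits: 0⊕0⊕0⊕1⊕0⊕0⊕1⊕0⊕1⊕1⊕0⊕1⊕1⊕0⊕1⊕1⊕0⊕0⊕0⊕0 = 0
Parity bit = 0 (so all 21 bits XOR to 0).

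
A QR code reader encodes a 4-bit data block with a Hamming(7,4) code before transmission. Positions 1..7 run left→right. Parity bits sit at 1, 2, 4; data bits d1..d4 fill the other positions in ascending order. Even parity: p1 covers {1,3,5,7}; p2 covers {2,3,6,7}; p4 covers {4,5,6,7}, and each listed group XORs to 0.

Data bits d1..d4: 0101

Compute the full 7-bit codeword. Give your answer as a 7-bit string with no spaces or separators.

Place data at non-parity positions: p1 p2 0 p4 1 0 1
p1 (pos 1,3,5,7): XOR of data positions = 0⊕1⊕1 = 0
p2 (pos 2,3,6,7): XOR of data positions = 0⊕0⊕1 = 1
p4 (pos 4,5,6,7): XOR of data positions = 1⊕0⊕1 = 0
Codeword: 0100101

0100101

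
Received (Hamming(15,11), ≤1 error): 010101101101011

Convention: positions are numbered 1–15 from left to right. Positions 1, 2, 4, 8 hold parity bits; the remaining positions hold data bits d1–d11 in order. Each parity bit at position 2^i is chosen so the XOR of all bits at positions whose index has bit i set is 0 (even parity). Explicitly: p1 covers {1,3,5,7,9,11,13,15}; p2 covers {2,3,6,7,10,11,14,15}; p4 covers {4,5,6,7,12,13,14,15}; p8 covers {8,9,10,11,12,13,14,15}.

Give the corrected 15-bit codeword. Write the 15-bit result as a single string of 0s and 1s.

010101100101011

s1 (pos 1,3,5,7,9,11,13,15): 0⊕0⊕0⊕1⊕1⊕0⊕0⊕1 = 1
s2 (pos 2,3,6,7,10,11,14,15): 1⊕0⊕1⊕1⊕1⊕0⊕1⊕1 = 0
s4 (pos 4,5,6,7,12,13,14,15): 1⊕0⊕1⊕1⊕1⊕0⊕1⊕1 = 0
s8 (pos 8,9,10,11,12,13,14,15): 0⊕1⊕1⊕0⊕1⊕0⊕1⊕1 = 1
Syndrome s8…s1 = 1001 → error at position 9.
Flip position 9: 010101101101011 → 010101100101011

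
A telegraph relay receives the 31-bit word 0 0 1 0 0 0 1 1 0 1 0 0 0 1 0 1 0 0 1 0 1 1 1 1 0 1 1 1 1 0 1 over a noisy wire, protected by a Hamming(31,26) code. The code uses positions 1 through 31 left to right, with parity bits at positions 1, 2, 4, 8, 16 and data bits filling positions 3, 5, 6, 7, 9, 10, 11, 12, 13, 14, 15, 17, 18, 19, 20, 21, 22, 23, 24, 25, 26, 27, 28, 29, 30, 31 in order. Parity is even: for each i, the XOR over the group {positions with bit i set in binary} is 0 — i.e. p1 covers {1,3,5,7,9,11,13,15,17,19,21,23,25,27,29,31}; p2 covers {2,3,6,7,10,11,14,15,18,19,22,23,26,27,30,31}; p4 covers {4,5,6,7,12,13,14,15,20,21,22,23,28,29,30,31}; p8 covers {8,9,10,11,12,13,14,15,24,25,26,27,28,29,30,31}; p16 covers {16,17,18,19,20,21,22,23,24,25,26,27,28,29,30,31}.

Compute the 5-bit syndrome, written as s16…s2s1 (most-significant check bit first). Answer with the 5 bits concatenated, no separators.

11000

s1 (pos 1,3,5,7,9,11,13,15,17,19,21,23,25,27,29,31): 0⊕1⊕0⊕1⊕0⊕0⊕0⊕0⊕0⊕1⊕1⊕1⊕0⊕1⊕1⊕1 = 0
s2 (pos 2,3,6,7,10,11,14,15,18,19,22,23,26,27,30,31): 0⊕1⊕0⊕1⊕1⊕0⊕1⊕0⊕0⊕1⊕1⊕1⊕1⊕1⊕0⊕1 = 0
s4 (pos 4,5,6,7,12,13,14,15,20,21,22,23,28,29,30,31): 0⊕0⊕0⊕1⊕0⊕0⊕1⊕0⊕0⊕1⊕1⊕1⊕1⊕1⊕0⊕1 = 0
s8 (pos 8,9,10,11,12,13,14,15,24,25,26,27,28,29,30,31): 1⊕0⊕1⊕0⊕0⊕0⊕1⊕0⊕1⊕0⊕1⊕1⊕1⊕1⊕0⊕1 = 1
s16 (pos 16,17,18,19,20,21,22,23,24,25,26,27,28,29,30,31): 1⊕0⊕0⊕1⊕0⊕1⊕1⊕1⊕1⊕0⊕1⊕1⊕1⊕1⊕0⊕1 = 1
Syndrome s16…s1 = 11000 → error at position 24.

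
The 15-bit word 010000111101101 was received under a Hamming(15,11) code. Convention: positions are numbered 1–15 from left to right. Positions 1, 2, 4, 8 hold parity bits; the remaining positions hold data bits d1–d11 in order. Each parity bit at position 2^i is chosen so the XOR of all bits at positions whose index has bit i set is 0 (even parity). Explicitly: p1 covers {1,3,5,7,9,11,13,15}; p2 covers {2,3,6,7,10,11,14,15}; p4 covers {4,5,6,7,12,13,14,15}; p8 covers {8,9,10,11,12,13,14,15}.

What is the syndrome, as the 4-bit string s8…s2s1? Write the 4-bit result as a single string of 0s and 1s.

0000

s1 (pos 1,3,5,7,9,11,13,15): 0⊕0⊕0⊕1⊕1⊕0⊕1⊕1 = 0
s2 (pos 2,3,6,7,10,11,14,15): 1⊕0⊕0⊕1⊕1⊕0⊕0⊕1 = 0
s4 (pos 4,5,6,7,12,13,14,15): 0⊕0⊕0⊕1⊕1⊕1⊕0⊕1 = 0
s8 (pos 8,9,10,11,12,13,14,15): 1⊕1⊕1⊕0⊕1⊕1⊕0⊕1 = 0
Syndrome s8…s1 = 0000 → no error.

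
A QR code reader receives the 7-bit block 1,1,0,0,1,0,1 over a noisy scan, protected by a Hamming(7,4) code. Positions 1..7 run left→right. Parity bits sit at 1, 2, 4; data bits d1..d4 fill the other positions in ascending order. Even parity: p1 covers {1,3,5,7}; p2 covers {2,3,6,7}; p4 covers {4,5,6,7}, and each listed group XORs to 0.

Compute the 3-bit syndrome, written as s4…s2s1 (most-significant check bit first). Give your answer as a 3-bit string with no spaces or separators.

001

s1 (pos 1,3,5,7): 1⊕0⊕1⊕1 = 1
s2 (pos 2,3,6,7): 1⊕0⊕0⊕1 = 0
s4 (pos 4,5,6,7): 0⊕1⊕0⊕1 = 0
Syndrome s4…s1 = 001 → error at position 1.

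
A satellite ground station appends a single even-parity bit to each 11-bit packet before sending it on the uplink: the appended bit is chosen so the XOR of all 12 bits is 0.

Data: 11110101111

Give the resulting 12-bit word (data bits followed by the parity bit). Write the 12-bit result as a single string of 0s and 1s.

XOR of the 11 data bits: 1⊕1⊕1⊕1⊕0⊕1⊕0⊕1⊕1⊕1⊕1 = 1
Parity bit = 1 (so all 12 bits XOR to 0).

111101011111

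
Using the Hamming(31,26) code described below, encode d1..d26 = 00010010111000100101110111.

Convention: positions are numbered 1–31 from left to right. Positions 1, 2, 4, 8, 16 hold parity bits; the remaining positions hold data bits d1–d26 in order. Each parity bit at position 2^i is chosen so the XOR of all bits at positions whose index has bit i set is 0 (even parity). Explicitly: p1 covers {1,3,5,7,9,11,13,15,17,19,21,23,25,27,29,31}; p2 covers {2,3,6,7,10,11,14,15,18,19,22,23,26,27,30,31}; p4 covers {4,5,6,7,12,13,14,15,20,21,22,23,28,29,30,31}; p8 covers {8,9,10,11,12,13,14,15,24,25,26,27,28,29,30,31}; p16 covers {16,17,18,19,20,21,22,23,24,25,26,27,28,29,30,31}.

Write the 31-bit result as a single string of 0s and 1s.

Place data at non-parity positions: p1 p2 0 p4 0 0 1 p8 0 0 1 0 1 1 1 p16 0 0 0 1 0 0 1 0 1 1 1 0 1 1 1
p1 (pos 1,3,5,7,9,11,13,15,17,19,21,23,25,27,29,31): XOR of data positions = 0⊕0⊕1⊕0⊕1⊕1⊕1⊕0⊕0⊕0⊕1⊕1⊕1⊕1⊕1 = 1
p2 (pos 2,3,6,7,10,11,14,15,18,19,22,23,26,27,30,31): XOR of data positions = 0⊕0⊕1⊕0⊕1⊕1⊕1⊕0⊕0⊕0⊕1⊕1⊕1⊕1⊕1 = 1
p4 (pos 4,5,6,7,12,13,14,15,20,21,22,23,28,29,30,31): XOR of data positions = 0⊕0⊕1⊕0⊕1⊕1⊕1⊕1⊕0⊕0⊕1⊕0⊕1⊕1⊕1 = 1
p8 (pos 8,9,10,11,12,13,14,15,24,25,26,27,28,29,30,31): XOR of data positions = 0⊕0⊕1⊕0⊕1⊕1⊕1⊕0⊕1⊕1⊕1⊕0⊕1⊕1⊕1 = 0
p16 (pos 16,17,18,19,20,21,22,23,24,25,26,27,28,29,30,31): XOR of data positions = 0⊕0⊕0⊕1⊕0⊕0⊕1⊕0⊕1⊕1⊕1⊕0⊕1⊕1⊕1 = 0
Codeword: 1101001000101110000100101110111

1101001000101110000100101110111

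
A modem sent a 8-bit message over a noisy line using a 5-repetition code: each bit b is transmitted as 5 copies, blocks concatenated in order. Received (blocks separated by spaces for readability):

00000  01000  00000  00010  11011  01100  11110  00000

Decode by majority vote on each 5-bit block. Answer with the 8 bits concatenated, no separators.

00001010

Block 1 (00000): 0 ones → 0
Block 2 (01000): 1 one → 0
Block 3 (00000): 0 ones → 0
Block 4 (00010): 1 one → 0
Block 5 (11011): 4 ones → 1
Block 6 (01100): 2 ones → 0
Block 7 (11110): 4 ones → 1
Block 8 (00000): 0 ones → 0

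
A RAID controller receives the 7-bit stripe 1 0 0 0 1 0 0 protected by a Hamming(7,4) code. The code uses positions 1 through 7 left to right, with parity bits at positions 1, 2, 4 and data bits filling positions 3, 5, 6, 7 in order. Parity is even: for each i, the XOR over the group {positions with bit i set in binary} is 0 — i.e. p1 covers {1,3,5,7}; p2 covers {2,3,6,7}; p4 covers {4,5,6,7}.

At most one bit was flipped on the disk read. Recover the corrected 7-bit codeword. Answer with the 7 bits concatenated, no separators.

1001100

s1 (pos 1,3,5,7): 1⊕0⊕1⊕0 = 0
s2 (pos 2,3,6,7): 0⊕0⊕0⊕0 = 0
s4 (pos 4,5,6,7): 0⊕1⊕0⊕0 = 1
Syndrome s4…s1 = 100 → error at position 4.
Flip position 4: 1000100 → 1001100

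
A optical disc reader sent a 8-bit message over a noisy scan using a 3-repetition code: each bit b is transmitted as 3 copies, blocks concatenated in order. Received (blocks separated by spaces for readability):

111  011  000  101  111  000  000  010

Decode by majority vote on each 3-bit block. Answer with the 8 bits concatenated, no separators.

Block 1 (111): 3 ones → 1
Block 2 (011): 2 ones → 1
Block 3 (000): 0 ones → 0
Block 4 (101): 2 ones → 1
Block 5 (111): 3 ones → 1
Block 6 (000): 0 ones → 0
Block 7 (000): 0 ones → 0
Block 8 (010): 1 one → 0

11011000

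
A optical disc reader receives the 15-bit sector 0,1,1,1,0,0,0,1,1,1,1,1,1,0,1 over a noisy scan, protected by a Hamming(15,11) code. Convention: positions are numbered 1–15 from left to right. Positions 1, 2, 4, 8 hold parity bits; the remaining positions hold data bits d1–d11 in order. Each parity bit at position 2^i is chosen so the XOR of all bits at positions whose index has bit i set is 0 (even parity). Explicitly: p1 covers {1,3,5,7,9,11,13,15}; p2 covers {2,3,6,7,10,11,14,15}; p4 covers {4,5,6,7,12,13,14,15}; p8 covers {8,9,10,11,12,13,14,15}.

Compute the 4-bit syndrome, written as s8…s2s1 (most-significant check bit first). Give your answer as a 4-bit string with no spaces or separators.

s1 (pos 1,3,5,7,9,11,13,15): 0⊕1⊕0⊕0⊕1⊕1⊕1⊕1 = 1
s2 (pos 2,3,6,7,10,11,14,15): 1⊕1⊕0⊕0⊕1⊕1⊕0⊕1 = 1
s4 (pos 4,5,6,7,12,13,14,15): 1⊕0⊕0⊕0⊕1⊕1⊕0⊕1 = 0
s8 (pos 8,9,10,11,12,13,14,15): 1⊕1⊕1⊕1⊕1⊕1⊕0⊕1 = 1
Syndrome s8…s1 = 1011 → error at position 11.

1011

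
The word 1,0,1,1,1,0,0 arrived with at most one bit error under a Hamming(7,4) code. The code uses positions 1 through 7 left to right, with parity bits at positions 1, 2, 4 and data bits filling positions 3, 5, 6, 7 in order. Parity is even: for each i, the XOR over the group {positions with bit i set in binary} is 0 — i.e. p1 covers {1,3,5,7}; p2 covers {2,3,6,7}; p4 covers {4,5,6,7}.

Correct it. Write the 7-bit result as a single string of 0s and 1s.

1001100

s1 (pos 1,3,5,7): 1⊕1⊕1⊕0 = 1
s2 (pos 2,3,6,7): 0⊕1⊕0⊕0 = 1
s4 (pos 4,5,6,7): 1⊕1⊕0⊕0 = 0
Syndrome s4…s1 = 011 → error at position 3.
Flip position 3: 1011100 → 1001100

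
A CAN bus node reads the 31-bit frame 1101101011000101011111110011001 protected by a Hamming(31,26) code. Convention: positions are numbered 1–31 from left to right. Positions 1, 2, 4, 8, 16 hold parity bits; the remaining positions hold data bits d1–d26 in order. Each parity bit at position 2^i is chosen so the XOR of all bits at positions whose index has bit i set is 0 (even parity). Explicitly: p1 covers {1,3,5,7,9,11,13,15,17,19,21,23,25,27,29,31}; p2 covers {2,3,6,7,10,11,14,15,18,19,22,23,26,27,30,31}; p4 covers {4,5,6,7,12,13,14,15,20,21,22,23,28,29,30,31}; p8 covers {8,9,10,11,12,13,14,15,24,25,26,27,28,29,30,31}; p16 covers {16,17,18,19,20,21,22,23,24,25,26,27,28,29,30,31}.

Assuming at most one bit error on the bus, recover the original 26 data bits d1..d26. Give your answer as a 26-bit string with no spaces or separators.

01011100010011111111011001

s1 (pos 1,3,5,7,9,11,13,15,17,19,21,23,25,27,29,31): 1⊕0⊕1⊕1⊕1⊕0⊕0⊕0⊕0⊕1⊕1⊕1⊕0⊕1⊕0⊕1 = 1
s2 (pos 2,3,6,7,10,11,14,15,18,19,22,23,26,27,30,31): 1⊕0⊕0⊕1⊕1⊕0⊕1⊕0⊕1⊕1⊕1⊕1⊕0⊕1⊕0⊕1 = 0
s4 (pos 4,5,6,7,12,13,14,15,20,21,22,23,28,29,30,31): 1⊕1⊕0⊕1⊕0⊕0⊕1⊕0⊕1⊕1⊕1⊕1⊕1⊕0⊕0⊕1 = 0
s8 (pos 8,9,10,11,12,13,14,15,24,25,26,27,28,29,30,31): 0⊕1⊕1⊕0⊕0⊕0⊕1⊕0⊕1⊕0⊕0⊕1⊕1⊕0⊕0⊕1 = 1
s16 (pos 16,17,18,19,20,21,22,23,24,25,26,27,28,29,30,31): 1⊕0⊕1⊕1⊕1⊕1⊕1⊕1⊕1⊕0⊕0⊕1⊕1⊕0⊕0⊕1 = 1
Syndrome s16…s1 = 11001 → error at position 25.
Flip position 25: 1101101011000101011111110011001 → 1101101011000101011111111011001
Read data bits from positions 3,5,6,7,9,10,11,12,13,14,15,17,18,19,20,21,22,23,24,25,26,27,28,29,30,31: 01011100010011111111011001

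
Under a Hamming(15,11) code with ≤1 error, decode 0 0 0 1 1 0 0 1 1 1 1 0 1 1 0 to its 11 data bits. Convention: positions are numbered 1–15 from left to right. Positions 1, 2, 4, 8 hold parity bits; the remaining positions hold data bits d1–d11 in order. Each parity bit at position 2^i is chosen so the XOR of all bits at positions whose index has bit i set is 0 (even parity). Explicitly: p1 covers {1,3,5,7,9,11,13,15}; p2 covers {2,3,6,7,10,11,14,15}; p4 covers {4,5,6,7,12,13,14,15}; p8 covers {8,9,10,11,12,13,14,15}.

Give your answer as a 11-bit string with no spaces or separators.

s1 (pos 1,3,5,7,9,11,13,15): 0⊕0⊕1⊕0⊕1⊕1⊕1⊕0 = 0
s2 (pos 2,3,6,7,10,11,14,15): 0⊕0⊕0⊕0⊕1⊕1⊕1⊕0 = 1
s4 (pos 4,5,6,7,12,13,14,15): 1⊕1⊕0⊕0⊕0⊕1⊕1⊕0 = 0
s8 (pos 8,9,10,11,12,13,14,15): 1⊕1⊕1⊕1⊕0⊕1⊕1⊕0 = 0
Syndrome s8…s1 = 0010 → error at position 2.
Flip position 2: 000110011110110 → 010110011110110
Read data bits from positions 3,5,6,7,9,10,11,12,13,14,15: 01001110110

01001110110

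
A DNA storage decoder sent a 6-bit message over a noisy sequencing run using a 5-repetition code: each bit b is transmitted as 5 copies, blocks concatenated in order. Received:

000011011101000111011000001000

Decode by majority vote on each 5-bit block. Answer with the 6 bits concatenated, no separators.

Block 1 (00001): 1 one → 0
Block 2 (10111): 4 ones → 1
Block 3 (01000): 1 one → 0
Block 4 (11101): 4 ones → 1
Block 5 (10000): 1 one → 0
Block 6 (01000): 1 one → 0

010100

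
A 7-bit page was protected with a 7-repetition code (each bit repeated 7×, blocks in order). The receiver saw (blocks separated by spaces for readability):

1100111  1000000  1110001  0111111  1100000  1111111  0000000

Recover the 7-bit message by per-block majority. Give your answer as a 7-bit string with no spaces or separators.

Block 1 (1100111): 5 ones → 1
Block 2 (1000000): 1 one → 0
Block 3 (1110001): 4 ones → 1
Block 4 (0111111): 6 ones → 1
Block 5 (1100000): 2 ones → 0
Block 6 (1111111): 7 ones → 1
Block 7 (0000000): 0 ones → 0

1011010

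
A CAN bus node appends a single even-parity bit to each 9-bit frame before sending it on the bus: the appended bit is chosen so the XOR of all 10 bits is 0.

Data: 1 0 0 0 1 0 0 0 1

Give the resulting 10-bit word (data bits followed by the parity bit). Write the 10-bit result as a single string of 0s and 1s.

1000100011

XOR of the 9 data bits: 1⊕0⊕0⊕0⊕1⊕0⊕0⊕0⊕1 = 1
Parity bit = 1 (so all 10 bits XOR to 0).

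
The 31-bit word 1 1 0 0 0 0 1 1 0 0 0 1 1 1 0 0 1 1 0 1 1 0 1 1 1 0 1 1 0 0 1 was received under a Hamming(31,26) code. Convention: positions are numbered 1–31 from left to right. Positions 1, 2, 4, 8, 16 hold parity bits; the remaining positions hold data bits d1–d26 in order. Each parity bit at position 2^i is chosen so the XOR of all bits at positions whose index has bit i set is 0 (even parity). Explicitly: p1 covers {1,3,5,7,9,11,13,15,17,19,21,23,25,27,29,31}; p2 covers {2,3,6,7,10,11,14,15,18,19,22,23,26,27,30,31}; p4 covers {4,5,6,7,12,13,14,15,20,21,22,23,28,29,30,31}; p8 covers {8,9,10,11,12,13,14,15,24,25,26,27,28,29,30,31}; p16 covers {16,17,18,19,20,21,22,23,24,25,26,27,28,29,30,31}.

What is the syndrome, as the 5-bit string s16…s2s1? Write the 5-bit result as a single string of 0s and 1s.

s1 (pos 1,3,5,7,9,11,13,15,17,19,21,23,25,27,29,31): 1⊕0⊕0⊕1⊕0⊕0⊕1⊕0⊕1⊕0⊕1⊕1⊕1⊕1⊕0⊕1 = 1
s2 (pos 2,3,6,7,10,11,14,15,18,19,22,23,26,27,30,31): 1⊕0⊕0⊕1⊕0⊕0⊕1⊕0⊕1⊕0⊕0⊕1⊕0⊕1⊕0⊕1 = 1
s4 (pos 4,5,6,7,12,13,14,15,20,21,22,23,28,29,30,31): 0⊕0⊕0⊕1⊕1⊕1⊕1⊕0⊕1⊕1⊕0⊕1⊕1⊕0⊕0⊕1 = 1
s8 (pos 8,9,10,11,12,13,14,15,24,25,26,27,28,29,30,31): 1⊕0⊕0⊕0⊕1⊕1⊕1⊕0⊕1⊕1⊕0⊕1⊕1⊕0⊕0⊕1 = 1
s16 (pos 16,17,18,19,20,21,22,23,24,25,26,27,28,29,30,31): 0⊕1⊕1⊕0⊕1⊕1⊕0⊕1⊕1⊕1⊕0⊕1⊕1⊕0⊕0⊕1 = 0
Syndrome s16…s1 = 01111 → error at position 15.

01111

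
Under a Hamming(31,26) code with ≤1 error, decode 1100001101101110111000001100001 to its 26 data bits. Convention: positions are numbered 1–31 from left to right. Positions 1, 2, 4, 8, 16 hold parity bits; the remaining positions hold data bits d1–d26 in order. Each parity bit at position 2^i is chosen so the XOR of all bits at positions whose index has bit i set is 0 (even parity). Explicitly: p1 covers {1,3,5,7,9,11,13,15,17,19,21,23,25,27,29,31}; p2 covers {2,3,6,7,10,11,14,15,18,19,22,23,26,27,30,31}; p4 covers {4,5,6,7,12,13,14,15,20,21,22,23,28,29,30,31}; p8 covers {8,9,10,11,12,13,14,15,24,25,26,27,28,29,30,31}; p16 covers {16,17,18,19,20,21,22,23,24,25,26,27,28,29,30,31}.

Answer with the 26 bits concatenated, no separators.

00010110011111000001100001

s1 (pos 1,3,5,7,9,11,13,15,17,19,21,23,25,27,29,31): 1⊕0⊕0⊕1⊕0⊕1⊕1⊕1⊕1⊕1⊕0⊕0⊕1⊕0⊕0⊕1 = 1
s2 (pos 2,3,6,7,10,11,14,15,18,19,22,23,26,27,30,31): 1⊕0⊕0⊕1⊕1⊕1⊕1⊕1⊕1⊕1⊕0⊕0⊕1⊕0⊕0⊕1 = 0
s4 (pos 4,5,6,7,12,13,14,15,20,21,22,23,28,29,30,31): 0⊕0⊕0⊕1⊕0⊕1⊕1⊕1⊕0⊕0⊕0⊕0⊕0⊕0⊕0⊕1 = 1
s8 (pos 8,9,10,11,12,13,14,15,24,25,26,27,28,29,30,31): 1⊕0⊕1⊕1⊕0⊕1⊕1⊕1⊕0⊕1⊕1⊕0⊕0⊕0⊕0⊕1 = 1
s16 (pos 16,17,18,19,20,21,22,23,24,25,26,27,28,29,30,31): 0⊕1⊕1⊕1⊕0⊕0⊕0⊕0⊕0⊕1⊕1⊕0⊕0⊕0⊕0⊕1 = 0
Syndrome s16…s1 = 01101 → error at position 13.
Flip position 13: 1100001101101110111000001100001 → 1100001101100110111000001100001
Read data bits from positions 3,5,6,7,9,10,11,12,13,14,15,17,18,19,20,21,22,23,24,25,26,27,28,29,30,31: 00010110011111000001100001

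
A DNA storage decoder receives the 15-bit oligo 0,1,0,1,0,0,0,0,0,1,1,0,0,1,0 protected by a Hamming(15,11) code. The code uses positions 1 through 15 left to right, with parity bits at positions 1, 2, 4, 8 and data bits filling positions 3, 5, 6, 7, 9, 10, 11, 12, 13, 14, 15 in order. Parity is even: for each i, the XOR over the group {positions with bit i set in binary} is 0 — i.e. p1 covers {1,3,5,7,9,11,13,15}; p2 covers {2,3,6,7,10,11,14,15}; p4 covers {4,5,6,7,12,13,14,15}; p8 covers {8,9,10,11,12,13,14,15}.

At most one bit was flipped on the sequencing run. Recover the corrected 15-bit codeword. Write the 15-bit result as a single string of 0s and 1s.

s1 (pos 1,3,5,7,9,11,13,15): 0⊕0⊕0⊕0⊕0⊕1⊕0⊕0 = 1
s2 (pos 2,3,6,7,10,11,14,15): 1⊕0⊕0⊕0⊕1⊕1⊕1⊕0 = 0
s4 (pos 4,5,6,7,12,13,14,15): 1⊕0⊕0⊕0⊕0⊕0⊕1⊕0 = 0
s8 (pos 8,9,10,11,12,13,14,15): 0⊕0⊕1⊕1⊕0⊕0⊕1⊕0 = 1
Syndrome s8…s1 = 1001 → error at position 9.
Flip position 9: 010100000110010 → 010100001110010

010100001110010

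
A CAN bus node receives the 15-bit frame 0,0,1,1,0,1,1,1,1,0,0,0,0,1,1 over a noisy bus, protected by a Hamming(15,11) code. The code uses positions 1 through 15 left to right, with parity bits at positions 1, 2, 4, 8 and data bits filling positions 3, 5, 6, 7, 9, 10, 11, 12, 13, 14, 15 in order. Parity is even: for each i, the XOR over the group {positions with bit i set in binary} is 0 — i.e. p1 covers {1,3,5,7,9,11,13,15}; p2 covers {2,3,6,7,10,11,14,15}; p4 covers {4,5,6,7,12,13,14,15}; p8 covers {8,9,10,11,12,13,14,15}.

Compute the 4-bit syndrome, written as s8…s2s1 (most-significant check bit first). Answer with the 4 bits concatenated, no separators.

0110

s1 (pos 1,3,5,7,9,11,13,15): 0⊕1⊕0⊕1⊕1⊕0⊕0⊕1 = 0
s2 (pos 2,3,6,7,10,11,14,15): 0⊕1⊕1⊕1⊕0⊕0⊕1⊕1 = 1
s4 (pos 4,5,6,7,12,13,14,15): 1⊕0⊕1⊕1⊕0⊕0⊕1⊕1 = 1
s8 (pos 8,9,10,11,12,13,14,15): 1⊕1⊕0⊕0⊕0⊕0⊕1⊕1 = 0
Syndrome s8…s1 = 0110 → error at position 6.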